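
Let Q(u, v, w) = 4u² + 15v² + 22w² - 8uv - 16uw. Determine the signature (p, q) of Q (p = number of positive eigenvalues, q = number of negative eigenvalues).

(3, 0)

The symmetric matrix is A = [[4, -4, -8], [-4, 15, 0], [-8, 0, 22]].
Symmetric row and column elimination reduces A to a congruent diagonal form with pivots 4, 11, 2/11.
So there are 3 positive pivots.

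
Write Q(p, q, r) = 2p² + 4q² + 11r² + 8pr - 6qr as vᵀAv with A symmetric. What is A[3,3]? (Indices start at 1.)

11

The coefficient of r² in Q is 11, and that is exactly A[3,3].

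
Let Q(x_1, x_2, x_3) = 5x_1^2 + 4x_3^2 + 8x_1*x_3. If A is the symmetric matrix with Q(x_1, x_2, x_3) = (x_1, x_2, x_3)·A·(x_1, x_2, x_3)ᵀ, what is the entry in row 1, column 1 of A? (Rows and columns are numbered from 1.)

5

The coefficient of x_1^2 in Q is 5, and that is exactly A[1,1].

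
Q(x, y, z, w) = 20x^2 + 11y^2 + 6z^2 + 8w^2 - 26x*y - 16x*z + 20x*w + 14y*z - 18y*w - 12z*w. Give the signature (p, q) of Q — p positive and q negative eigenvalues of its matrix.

(4, 0)

The symmetric matrix is A = [[20, -13, -8, 10], [-13, 11, 7, -9], [-8, 7, 6, -6], [10, -9, -6, 8]].
An LDLᵀ factorisation of A has diagonal entries 20, 51/20, 26/17, 20/39.
Counting signs: 4 positive.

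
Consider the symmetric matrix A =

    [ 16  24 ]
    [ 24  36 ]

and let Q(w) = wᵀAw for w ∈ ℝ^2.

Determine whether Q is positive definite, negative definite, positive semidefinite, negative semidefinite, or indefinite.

positive semidefinite

Applying the same elementary operations to the rows and columns of A produces a congruent diagonal matrix with entries 16, 0.
So there are 1 positive, 1 zero pivots.
Hence Q is positive semidefinite.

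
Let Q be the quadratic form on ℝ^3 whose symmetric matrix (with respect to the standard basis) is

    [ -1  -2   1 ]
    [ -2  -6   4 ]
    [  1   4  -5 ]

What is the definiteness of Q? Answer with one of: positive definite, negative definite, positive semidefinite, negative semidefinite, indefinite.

Row-reducing A symmetrically gives the diagonal entries -1, -2, -2.
So there are 3 negative pivots.
Hence Q is negative definite.

negative definite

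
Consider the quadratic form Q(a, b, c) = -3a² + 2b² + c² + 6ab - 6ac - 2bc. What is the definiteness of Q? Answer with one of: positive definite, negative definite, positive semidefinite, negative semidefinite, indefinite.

indefinite

The associated matrix is A = [[-3, 3, -3], [3, 2, -1], [-3, -1, 1]].
Applying the same elementary operations to the rows and columns of A produces a congruent diagonal matrix with entries -3, 5, 4/5.
Counting signs: 2 positive, 1 negative.
Hence Q is indefinite.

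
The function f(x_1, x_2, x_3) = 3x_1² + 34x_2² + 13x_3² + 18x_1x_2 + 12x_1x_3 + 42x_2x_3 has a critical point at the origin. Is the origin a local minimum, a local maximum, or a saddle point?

saddle point

The Hessian at the origin is H = [[6, 18, 12], [18, 68, 42], [12, 42, 26]].
Congruent diagonalization of H (simultaneous row and column reduction) yields pivots 6, 14, -4/7.
So there are 2 positive, 1 negative pivots.
H is indefinite, so the origin is a saddle point.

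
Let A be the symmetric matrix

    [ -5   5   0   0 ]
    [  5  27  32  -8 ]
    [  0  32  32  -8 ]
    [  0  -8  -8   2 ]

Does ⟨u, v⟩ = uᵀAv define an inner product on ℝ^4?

Row-reducing A symmetrically gives the diagonal entries -5, 32, 0, 0.
So there are 1 positive, 1 negative, 2 zero pivots.
Hence Q is indefinite.
⟨·,·⟩ is an inner product exactly when A is positive definite.

no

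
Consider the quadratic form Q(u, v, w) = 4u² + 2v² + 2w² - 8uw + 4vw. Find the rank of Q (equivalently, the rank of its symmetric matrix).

3

The symmetric matrix is A = [[4, 0, -4], [0, 2, 2], [-4, 2, 2]].
An LDLᵀ factorisation of A has diagonal entries 4, 2, -4.
Counting signs: 2 positive, 1 negative.
The rank is the number of nonzero pivots: 3.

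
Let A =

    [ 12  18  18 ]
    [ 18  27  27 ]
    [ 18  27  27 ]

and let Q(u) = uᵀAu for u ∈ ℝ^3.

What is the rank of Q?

1

Row-reducing A symmetrically gives the diagonal entries 12, 0, 0.
That gives 1 positive, 2 zero pivots.
The rank is the number of nonzero pivots: 1.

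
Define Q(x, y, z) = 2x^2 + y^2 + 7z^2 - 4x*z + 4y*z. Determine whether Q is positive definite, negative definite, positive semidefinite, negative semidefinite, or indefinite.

positive definite

The symmetric matrix of Q is A = [[2, 0, -2], [0, 1, 2], [-2, 2, 7]].
Leading principal minors: Δ_1 = 2, Δ_2 = 2, Δ_3 = 2.
All leading principal minors are positive, so by Sylvester's criterion Q is positive definite.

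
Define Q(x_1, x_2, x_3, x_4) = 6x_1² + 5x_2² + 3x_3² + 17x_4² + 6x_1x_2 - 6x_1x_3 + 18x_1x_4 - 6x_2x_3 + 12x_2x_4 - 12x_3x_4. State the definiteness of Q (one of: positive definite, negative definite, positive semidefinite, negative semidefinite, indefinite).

The symmetric matrix of Q is A = [[6, 3, -3, 9], [3, 5, -3, 6], [-3, -3, 3, -6], [9, 6, -6, 17]].
Leading principal minors: Δ_1 = 6, Δ_2 = 21, Δ_3 = 18, Δ_4 = 36.
All leading principal minors are positive, so by Sylvester's criterion Q is positive definite.

positive definite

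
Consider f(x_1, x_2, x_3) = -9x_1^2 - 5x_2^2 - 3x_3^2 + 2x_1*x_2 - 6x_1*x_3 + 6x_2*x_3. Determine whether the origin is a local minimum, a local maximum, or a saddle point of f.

local maximum

The Hessian at the origin is H = [[-18, 2, -6], [2, -10, 6], [-6, 6, -6]].
An LDLᵀ factorisation of H has diagonal entries -18, -88/9, -12/11.
So there are 3 negative pivots.
H is negative definite, so the origin is a strict local maximum.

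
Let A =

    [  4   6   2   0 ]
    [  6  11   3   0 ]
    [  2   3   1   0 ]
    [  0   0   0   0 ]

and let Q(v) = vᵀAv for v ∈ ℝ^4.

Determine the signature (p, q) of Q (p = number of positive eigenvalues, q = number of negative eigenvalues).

(2, 0)

Applying the same elementary operations to the rows and columns of A produces a congruent diagonal matrix with entries 4, 2, 0, 0.
Counting signs: 2 positive, 2 zero.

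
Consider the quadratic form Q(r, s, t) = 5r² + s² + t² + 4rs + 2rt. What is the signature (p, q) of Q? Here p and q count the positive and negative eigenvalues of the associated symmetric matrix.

(2, 0)

The symmetric matrix is A = [[5, 2, 1], [2, 1, 0], [1, 0, 1]].
Applying the same elementary operations to the rows and columns of A produces a congruent diagonal matrix with entries 5, 1/5, 0.
That gives 2 positive, 1 zero pivots.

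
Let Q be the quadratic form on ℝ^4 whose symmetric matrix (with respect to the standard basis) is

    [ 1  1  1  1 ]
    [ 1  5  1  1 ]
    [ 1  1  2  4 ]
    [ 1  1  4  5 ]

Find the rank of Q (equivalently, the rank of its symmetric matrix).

4

An LDLᵀ factorisation of A has diagonal entries 1, 4, 1, -5.
So there are 3 positive, 1 negative pivots.
The rank is the number of nonzero pivots: 4.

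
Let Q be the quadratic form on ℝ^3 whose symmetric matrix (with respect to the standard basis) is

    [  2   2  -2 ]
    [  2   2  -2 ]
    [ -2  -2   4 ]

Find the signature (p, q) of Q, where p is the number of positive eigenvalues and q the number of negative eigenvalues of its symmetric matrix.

Symmetric row and column elimination reduces A to a congruent diagonal form with pivots 2, 0, 2.
Counting signs: 2 positive, 1 zero.

(2, 0)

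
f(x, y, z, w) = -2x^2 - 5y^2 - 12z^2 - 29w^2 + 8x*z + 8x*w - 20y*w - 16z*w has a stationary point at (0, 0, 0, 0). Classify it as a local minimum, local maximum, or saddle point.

The Hessian at the origin is H = [[-4, 0, 8, 8], [0, -10, 0, -20], [8, 0, -24, -16], [8, -20, -16, -58]].
Congruent diagonalization of H (simultaneous row and column reduction) yields pivots -4, -10, -8, -2.
Counting signs: 4 negative.
H is negative definite, so the origin is a strict local maximum.

local maximum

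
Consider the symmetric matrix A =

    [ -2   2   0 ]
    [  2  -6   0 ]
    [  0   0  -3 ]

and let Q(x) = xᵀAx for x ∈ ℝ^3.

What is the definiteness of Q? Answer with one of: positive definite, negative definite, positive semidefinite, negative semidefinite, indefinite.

Applying the same elementary operations to the rows and columns of A produces a congruent diagonal matrix with entries -2, -4, -3.
So there are 3 negative pivots.
Hence Q is negative definite.

negative definite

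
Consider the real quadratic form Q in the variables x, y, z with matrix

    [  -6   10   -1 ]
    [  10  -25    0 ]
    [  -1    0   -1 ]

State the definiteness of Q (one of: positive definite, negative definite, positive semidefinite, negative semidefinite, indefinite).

negative definite

Leading principal minors: Δ_1 = -6, Δ_2 = 50, Δ_3 = -25.
The signs alternate starting with Δ_1 < 0, so by Sylvester's criterion Q is negative definite.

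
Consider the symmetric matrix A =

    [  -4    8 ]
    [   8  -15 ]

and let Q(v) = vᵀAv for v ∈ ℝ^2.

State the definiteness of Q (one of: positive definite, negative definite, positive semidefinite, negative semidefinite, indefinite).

indefinite

For the 2×2 matrix [[-4, 8], [8, -15]]: det = -4·-15 − (8)² = -4, trace = -19.
det < 0 so the eigenvalues have opposite signs; the form is indefinite.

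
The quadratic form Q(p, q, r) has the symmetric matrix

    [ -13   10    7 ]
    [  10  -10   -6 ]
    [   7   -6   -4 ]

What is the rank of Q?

Applying the same elementary operations to the rows and columns of A produces a congruent diagonal matrix with entries -13, -30/13, -1/15.
That gives 3 negative pivots.
The rank is the number of nonzero pivots: 3.

3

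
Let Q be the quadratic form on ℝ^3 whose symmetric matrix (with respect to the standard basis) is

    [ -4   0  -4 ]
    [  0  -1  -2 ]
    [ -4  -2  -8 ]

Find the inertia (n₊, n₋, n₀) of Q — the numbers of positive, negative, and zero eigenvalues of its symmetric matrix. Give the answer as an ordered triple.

(0, 2, 1)

Symmetric row and column elimination reduces A to a congruent diagonal form with pivots -4, -1, 0.
So there are 2 negative, 1 zero pivots.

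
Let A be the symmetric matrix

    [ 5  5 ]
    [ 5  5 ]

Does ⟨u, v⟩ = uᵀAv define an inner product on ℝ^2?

For the 2×2 matrix [[5, 5], [5, 5]]: det = 5·5 − (5)² = 0, trace = 10.
det = 0 so one eigenvalue is zero; the form is semidefinite with the sign of the trace.
⟨·,·⟩ is an inner product exactly when A is positive definite.

no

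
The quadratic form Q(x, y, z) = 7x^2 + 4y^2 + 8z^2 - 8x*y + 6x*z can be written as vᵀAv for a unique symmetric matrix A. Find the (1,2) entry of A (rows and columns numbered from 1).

-4

The coefficient of x·y in Q is -8. For a symmetric A this equals A[1,2] + A[2,1] = 2·A[1,2].
So A[1,2] = -8/2 = -4.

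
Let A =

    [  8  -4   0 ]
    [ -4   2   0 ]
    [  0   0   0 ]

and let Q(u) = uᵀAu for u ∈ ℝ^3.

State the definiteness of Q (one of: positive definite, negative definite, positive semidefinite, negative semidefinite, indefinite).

positive semidefinite

Congruent diagonalization of A (simultaneous row and column reduction) yields pivots 8, 0, 0.
Counting signs: 1 positive, 2 zero.
Hence Q is positive semidefinite.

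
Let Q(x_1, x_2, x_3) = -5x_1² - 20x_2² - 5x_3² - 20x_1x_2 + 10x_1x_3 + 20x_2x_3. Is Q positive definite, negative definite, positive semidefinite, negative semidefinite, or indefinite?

negative semidefinite

The symmetric matrix is A = [[-5, -10, 5], [-10, -20, 10], [5, 10, -5]].
Symmetric row and column elimination reduces A to a congruent diagonal form with pivots -5, 0, 0.
Counting signs: 1 negative, 2 zero.
Hence Q is negative semidefinite.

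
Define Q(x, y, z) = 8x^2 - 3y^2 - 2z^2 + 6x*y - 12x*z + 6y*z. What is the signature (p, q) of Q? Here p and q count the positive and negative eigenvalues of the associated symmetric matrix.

The symmetric matrix is A = [[8, 3, -6], [3, -3, 3], [-6, 3, -2]].
Symmetric row and column elimination reduces A to a congruent diagonal form with pivots 8, -33/8, 2/11.
Counting signs: 2 positive, 1 negative.

(2, 1)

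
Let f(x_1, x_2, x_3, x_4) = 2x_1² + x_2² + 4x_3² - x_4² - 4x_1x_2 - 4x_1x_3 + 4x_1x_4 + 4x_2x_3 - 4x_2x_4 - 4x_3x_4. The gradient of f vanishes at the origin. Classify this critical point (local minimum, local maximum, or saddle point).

saddle point

The Hessian at the origin is H = [[4, -4, -4, 4], [-4, 2, 4, -4], [-4, 4, 8, -4], [4, -4, -4, -2]].
An LDLᵀ factorisation of H has diagonal entries 4, -2, 4, -6.
Counting signs: 2 positive, 2 negative.
H is indefinite, so the origin is a saddle point.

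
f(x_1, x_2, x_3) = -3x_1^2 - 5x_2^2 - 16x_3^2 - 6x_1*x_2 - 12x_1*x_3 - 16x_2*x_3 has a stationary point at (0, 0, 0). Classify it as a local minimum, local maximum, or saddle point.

local maximum

The Hessian at the origin is H = [[-6, -6, -12], [-6, -10, -16], [-12, -16, -32]].
An LDLᵀ factorisation of H has diagonal entries -6, -4, -4.
That gives 3 negative pivots.
H is negative definite, so the origin is a strict local maximum.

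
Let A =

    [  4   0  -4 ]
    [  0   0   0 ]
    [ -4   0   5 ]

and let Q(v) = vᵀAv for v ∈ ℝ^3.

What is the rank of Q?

2

Applying the same elementary operations to the rows and columns of A produces a congruent diagonal matrix with entries 4, 0, 1.
Counting signs: 2 positive, 1 zero.
The rank is the number of nonzero pivots: 2.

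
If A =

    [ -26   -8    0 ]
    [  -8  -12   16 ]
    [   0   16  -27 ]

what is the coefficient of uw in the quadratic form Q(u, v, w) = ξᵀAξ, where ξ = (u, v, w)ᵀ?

0

The coefficient of uw is A[1,3] + A[3,1] = 2·0 = 0.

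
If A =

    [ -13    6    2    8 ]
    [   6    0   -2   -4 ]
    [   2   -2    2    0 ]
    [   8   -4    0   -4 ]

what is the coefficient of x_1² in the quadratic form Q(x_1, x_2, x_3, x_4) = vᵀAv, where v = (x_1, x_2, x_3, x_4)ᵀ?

-13

The coefficient of x_1² is the diagonal entry A[1,1] = -13.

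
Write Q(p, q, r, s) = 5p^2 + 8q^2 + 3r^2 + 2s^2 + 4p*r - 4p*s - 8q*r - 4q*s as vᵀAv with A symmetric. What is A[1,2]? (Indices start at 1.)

0

The coefficient of p·q in Q is 0. For a symmetric A this equals A[1,2] + A[2,1] = 2·A[1,2].
So A[1,2] = 0/2 = 0.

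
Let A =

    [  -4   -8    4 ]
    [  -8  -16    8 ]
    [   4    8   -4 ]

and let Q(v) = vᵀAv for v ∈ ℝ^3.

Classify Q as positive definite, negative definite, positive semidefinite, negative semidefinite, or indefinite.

negative semidefinite

Row-reducing A symmetrically gives the diagonal entries -4, 0, 0.
So there are 1 negative, 2 zero pivots.
Hence Q is negative semidefinite.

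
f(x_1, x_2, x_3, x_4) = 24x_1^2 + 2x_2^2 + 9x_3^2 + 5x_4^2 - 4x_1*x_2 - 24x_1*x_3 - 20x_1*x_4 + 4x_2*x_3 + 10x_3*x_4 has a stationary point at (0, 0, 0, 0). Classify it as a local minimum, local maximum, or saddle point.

local minimum

The Hessian at the origin is H = [[48, -4, -24, -20], [-4, 4, 4, 0], [-24, 4, 18, 10], [-20, 0, 10, 10]].
Congruent diagonalization of H (simultaneous row and column reduction) yields pivots 48, 11/3, 54/11, 20/27.
That gives 4 positive pivots.
H is positive definite, so the origin is a strict local minimum.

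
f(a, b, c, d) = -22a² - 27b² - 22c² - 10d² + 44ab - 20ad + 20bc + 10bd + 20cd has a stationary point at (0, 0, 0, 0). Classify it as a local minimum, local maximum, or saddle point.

The Hessian at the origin is H = [[-44, 44, 0, -20], [44, -54, 20, 10], [0, 20, -44, 20], [-20, 10, 20, -20]].
An LDLᵀ factorisation of H has diagonal entries -44, -10, -4, -10/11.
So there are 4 negative pivots.
H is negative definite, so the origin is a strict local maximum.

local maximum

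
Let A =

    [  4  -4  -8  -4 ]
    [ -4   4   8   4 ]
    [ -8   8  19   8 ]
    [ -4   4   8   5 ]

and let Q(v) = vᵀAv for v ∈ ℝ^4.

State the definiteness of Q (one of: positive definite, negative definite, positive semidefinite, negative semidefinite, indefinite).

positive semidefinite

Row-reducing A symmetrically gives the diagonal entries 4, 0, 3, 1.
That gives 3 positive, 1 zero pivots.
Hence Q is positive semidefinite.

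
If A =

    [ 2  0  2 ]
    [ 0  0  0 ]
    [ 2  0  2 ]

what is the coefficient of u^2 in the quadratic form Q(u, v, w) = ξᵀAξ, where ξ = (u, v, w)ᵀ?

2

The coefficient of u^2 is the diagonal entry A[1,1] = 2.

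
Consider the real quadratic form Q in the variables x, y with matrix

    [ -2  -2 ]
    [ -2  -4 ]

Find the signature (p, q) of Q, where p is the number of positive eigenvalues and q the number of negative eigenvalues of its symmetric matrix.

(0, 2)

Symmetric row and column elimination reduces A to a congruent diagonal form with pivots -2, -2.
Counting signs: 2 negative.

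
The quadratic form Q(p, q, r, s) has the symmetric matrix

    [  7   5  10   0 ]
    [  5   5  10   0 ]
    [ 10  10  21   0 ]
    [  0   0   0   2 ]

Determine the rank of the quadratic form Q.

Symmetric row and column elimination reduces A to a congruent diagonal form with pivots 7, 10/7, 1, 2.
That gives 4 positive pivots.
The rank is the number of nonzero pivots: 4.

4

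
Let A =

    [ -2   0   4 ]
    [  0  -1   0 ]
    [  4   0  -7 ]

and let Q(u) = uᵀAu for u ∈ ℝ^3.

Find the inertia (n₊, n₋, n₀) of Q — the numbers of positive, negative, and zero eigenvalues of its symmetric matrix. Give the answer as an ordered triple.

(1, 2, 0)

Symmetric row and column elimination reduces A to a congruent diagonal form with pivots -2, -1, 1.
That gives 1 positive, 2 negative pivots.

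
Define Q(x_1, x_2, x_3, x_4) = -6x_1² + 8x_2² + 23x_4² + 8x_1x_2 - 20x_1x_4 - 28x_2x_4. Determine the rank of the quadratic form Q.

The associated matrix is A = [[-6, 4, 0, -10], [4, 8, 0, -14], [0, 0, 0, 0], [-10, -14, 0, 23]].
Congruent diagonalization of A (simultaneous row and column reduction) yields pivots -6, 32/3, 0, -3/8.
Counting signs: 1 positive, 2 negative, 1 zero.
The rank is the number of nonzero pivots: 3.

3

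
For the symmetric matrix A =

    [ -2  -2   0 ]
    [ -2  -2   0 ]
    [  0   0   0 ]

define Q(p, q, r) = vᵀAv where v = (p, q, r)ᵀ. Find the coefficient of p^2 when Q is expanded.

The coefficient of p^2 is the diagonal entry A[1,1] = -2.

-2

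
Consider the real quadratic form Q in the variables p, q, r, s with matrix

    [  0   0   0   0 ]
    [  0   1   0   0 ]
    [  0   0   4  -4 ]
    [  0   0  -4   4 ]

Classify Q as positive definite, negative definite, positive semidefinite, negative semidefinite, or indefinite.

Symmetric row and column elimination reduces A to a congruent diagonal form with pivots 0, 1, 4, 0.
That gives 2 positive, 2 zero pivots.
Hence Q is positive semidefinite.

positive semidefinite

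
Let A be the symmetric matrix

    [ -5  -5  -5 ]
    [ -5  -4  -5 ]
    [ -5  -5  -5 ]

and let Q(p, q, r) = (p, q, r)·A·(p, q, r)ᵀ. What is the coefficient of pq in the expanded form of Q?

-10

The coefficient of pq is A[1,2] + A[2,1] = 2·(-5) = -10.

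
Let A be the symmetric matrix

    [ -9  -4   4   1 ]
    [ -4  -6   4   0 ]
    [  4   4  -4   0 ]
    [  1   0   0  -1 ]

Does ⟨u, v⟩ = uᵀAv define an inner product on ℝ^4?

Leading principal minors: Δ_1 = -9, Δ_2 = 38, Δ_3 = -40, Δ_4 = 32.
The signs alternate starting with Δ_1 < 0, so by Sylvester's criterion Q is negative definite.
⟨·,·⟩ is an inner product exactly when A is positive definite.

no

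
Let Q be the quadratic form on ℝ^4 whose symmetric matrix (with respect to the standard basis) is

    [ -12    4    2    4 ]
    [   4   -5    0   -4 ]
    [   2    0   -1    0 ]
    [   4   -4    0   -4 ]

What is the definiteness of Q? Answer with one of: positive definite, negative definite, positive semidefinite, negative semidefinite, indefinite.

Applying the same elementary operations to the rows and columns of A produces a congruent diagonal matrix with entries -12, -11/3, -6/11, -2/3.
So there are 4 negative pivots.
Hence Q is negative definite.

negative definite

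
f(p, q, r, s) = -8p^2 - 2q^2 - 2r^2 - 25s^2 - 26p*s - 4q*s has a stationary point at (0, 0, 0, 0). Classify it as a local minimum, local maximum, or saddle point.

The Hessian at the origin is H = [[-16, 0, 0, -26], [0, -4, 0, -4], [0, 0, -4, 0], [-26, -4, 0, -50]].
An LDLᵀ factorisation of H has diagonal entries -16, -4, -4, -15/4.
That gives 4 negative pivots.
H is negative definite, so the origin is a strict local maximum.

local maximum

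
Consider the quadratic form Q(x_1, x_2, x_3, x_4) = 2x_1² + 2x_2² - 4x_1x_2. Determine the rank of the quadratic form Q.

The symmetric matrix is A = [[2, -2, 0, 0], [-2, 2, 0, 0], [0, 0, 0, 0], [0, 0, 0, 0]].
Symmetric row and column elimination reduces A to a congruent diagonal form with pivots 2, 0, 0, 0.
So there are 1 positive, 3 zero pivots.
The rank is the number of nonzero pivots: 1.

1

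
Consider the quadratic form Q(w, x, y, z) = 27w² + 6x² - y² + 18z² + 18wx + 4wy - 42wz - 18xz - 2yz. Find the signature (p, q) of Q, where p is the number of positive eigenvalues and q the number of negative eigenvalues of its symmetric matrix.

The symmetric matrix is A = [[27, 9, 2, -21], [9, 6, 0, -9], [2, 0, -1, -1], [-21, -9, -1, 18]].
Symmetric row and column elimination reduces A to a congruent diagonal form with pivots 27, 3, -35/27, 12/35.
Counting signs: 3 positive, 1 negative.

(3, 1)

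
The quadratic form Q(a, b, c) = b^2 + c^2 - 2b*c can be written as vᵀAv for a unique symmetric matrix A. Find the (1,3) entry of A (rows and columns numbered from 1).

0

The coefficient of a·c in Q is 0. For a symmetric A this equals A[1,3] + A[3,1] = 2·A[1,3].
So A[1,3] = 0/2 = 0.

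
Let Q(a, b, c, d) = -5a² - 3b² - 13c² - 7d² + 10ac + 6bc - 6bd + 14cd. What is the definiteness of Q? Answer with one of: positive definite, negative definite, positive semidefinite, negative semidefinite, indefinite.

The symmetric matrix of Q is A = [[-5, 0, 5, 0], [0, -3, 3, -3], [5, 3, -13, 7], [0, -3, 7, -7]].
Leading principal minors: Δ_1 = -5, Δ_2 = 15, Δ_3 = -75, Δ_4 = 60.
The signs alternate starting with Δ_1 < 0, so by Sylvester's criterion Q is negative definite.

negative definite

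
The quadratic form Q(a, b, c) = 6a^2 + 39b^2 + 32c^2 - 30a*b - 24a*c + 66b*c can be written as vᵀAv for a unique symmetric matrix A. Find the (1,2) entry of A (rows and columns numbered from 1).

The coefficient of a·b in Q is -30. For a symmetric A this equals A[1,2] + A[2,1] = 2·A[1,2].
So A[1,2] = -30/2 = -15.

-15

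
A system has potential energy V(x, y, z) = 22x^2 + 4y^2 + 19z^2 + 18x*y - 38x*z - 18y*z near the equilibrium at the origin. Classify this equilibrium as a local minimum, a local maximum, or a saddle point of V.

saddle point

The Hessian at the origin is H = [[44, 18, -38], [18, 8, -18], [-38, -18, 38]].
Row-reducing H symmetrically gives the diagonal entries 44, 7/11, -30/7.
That gives 2 positive, 1 negative pivots.
H is indefinite, so the origin is a saddle point.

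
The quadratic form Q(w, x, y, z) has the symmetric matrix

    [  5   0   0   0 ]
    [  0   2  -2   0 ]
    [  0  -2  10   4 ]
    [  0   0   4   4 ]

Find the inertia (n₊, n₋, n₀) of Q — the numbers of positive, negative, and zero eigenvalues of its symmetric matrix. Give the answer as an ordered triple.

(4, 0, 0)

An LDLᵀ factorisation of A has diagonal entries 5, 2, 8, 2.
That gives 4 positive pivots.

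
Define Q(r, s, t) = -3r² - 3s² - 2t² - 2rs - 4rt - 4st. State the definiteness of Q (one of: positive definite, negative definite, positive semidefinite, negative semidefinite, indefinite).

Write A = [[-3, -1, -2], [-1, -3, -2], [-2, -2, -2]].
Symmetric row and column elimination reduces A to a congruent diagonal form with pivots -3, -8/3, 0.
Counting signs: 2 negative, 1 zero.
Hence Q is negative semidefinite.

negative semidefinite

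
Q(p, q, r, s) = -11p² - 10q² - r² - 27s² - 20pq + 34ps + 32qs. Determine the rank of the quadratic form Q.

4

Write A = [[-11, -10, 0, 17], [-10, -10, 0, 16], [0, 0, -1, 0], [17, 16, 0, -27]].
An LDLᵀ factorisation of A has diagonal entries -11, -10/11, -1, -2/5.
Counting signs: 4 negative.
The rank is the number of nonzero pivots: 4.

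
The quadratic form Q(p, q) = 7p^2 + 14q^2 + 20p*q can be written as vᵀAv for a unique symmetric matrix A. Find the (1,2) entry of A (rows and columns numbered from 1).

The coefficient of p·q in Q is 20. For a symmetric A this equals A[1,2] + A[2,1] = 2·A[1,2].
So A[1,2] = 20/2 = 10.

10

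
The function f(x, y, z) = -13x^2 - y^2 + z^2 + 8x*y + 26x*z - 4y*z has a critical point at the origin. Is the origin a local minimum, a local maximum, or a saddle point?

The Hessian at the origin is H = [[-26, 8, 26], [8, -2, -4], [26, -4, 2]].
An LDLᵀ factorisation of H has diagonal entries -26, 6/13, -20/3.
That gives 1 positive, 2 negative pivots.
H is indefinite, so the origin is a saddle point.

saddle point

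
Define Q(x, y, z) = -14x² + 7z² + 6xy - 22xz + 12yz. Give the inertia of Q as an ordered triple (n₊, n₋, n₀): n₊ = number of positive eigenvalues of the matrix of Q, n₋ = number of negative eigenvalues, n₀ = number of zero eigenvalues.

(1, 2, 0)

The associated matrix is A = [[-14, 3, -11], [3, 0, 6], [-11, 6, 7]].
Applying the same elementary operations to the rows and columns of A produces a congruent diagonal matrix with entries -14, 9/14, -5.
That gives 1 positive, 2 negative pivots.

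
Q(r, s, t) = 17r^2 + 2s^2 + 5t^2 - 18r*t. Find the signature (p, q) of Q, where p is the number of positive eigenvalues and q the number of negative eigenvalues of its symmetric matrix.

(3, 0)

Write A = [[17, 0, -9], [0, 2, 0], [-9, 0, 5]].
Applying the same elementary operations to the rows and columns of A produces a congruent diagonal matrix with entries 17, 2, 4/17.
So there are 3 positive pivots.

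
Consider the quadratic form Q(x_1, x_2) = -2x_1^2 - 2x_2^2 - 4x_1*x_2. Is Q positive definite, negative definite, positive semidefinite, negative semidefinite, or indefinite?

The symmetric matrix is A = [[-2, -2], [-2, -2]].
Row-reducing A symmetrically gives the diagonal entries -2, 0.
Counting signs: 1 negative, 1 zero.
Hence Q is negative semidefinite.

negative semidefinite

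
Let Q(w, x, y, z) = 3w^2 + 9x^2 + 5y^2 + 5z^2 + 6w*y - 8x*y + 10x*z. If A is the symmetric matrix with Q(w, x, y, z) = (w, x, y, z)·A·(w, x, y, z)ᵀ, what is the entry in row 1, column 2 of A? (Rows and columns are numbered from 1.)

0

The coefficient of w·x in Q is 0. For a symmetric A this equals A[1,2] + A[2,1] = 2·A[1,2].
So A[1,2] = 0/2 = 0.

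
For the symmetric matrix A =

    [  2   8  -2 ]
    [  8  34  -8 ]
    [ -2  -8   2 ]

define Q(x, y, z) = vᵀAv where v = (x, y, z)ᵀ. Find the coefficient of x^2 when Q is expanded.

2

The coefficient of x^2 is the diagonal entry A[1,1] = 2.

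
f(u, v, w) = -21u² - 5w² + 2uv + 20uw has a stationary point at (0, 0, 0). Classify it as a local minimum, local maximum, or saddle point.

The Hessian at the origin is H = [[-42, 2, 20], [2, 0, 0], [20, 0, -10]].
Row-reducing H symmetrically gives the diagonal entries -42, 2/21, -10.
Counting signs: 1 positive, 2 negative.
H is indefinite, so the origin is a saddle point.

saddle point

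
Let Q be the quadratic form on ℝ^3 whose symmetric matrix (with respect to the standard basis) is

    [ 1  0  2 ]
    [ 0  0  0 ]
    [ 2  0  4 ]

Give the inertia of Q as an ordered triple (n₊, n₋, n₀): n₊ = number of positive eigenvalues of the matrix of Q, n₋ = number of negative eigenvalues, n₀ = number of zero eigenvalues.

(1, 0, 2)

Row-reducing A symmetrically gives the diagonal entries 1, 0, 0.
So there are 1 positive, 2 zero pivots.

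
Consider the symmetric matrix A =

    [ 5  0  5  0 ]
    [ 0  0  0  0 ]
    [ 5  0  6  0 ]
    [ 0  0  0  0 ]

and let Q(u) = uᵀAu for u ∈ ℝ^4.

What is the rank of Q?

Congruent diagonalization of A (simultaneous row and column reduction) yields pivots 5, 0, 1, 0.
Counting signs: 2 positive, 2 zero.
The rank is the number of nonzero pivots: 2.

2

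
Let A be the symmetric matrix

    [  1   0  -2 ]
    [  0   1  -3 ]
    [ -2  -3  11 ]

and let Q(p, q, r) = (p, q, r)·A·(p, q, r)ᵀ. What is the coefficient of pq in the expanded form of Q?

0

The coefficient of pq is A[1,2] + A[2,1] = 2·0 = 0.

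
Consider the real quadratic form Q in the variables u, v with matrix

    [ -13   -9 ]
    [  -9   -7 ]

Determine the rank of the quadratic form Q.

2

Congruent diagonalization of A (simultaneous row and column reduction) yields pivots -13, -10/13.
That gives 2 negative pivots.
The rank is the number of nonzero pivots: 2.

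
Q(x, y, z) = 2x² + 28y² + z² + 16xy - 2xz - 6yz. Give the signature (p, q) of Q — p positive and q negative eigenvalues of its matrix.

(2, 1)

Write A = [[2, 8, -1], [8, 28, -3], [-1, -3, 1]].
An LDLᵀ factorisation of A has diagonal entries 2, -4, 3/4.
So there are 2 positive, 1 negative pivots.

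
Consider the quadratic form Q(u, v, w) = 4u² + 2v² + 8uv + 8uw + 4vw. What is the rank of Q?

Write A = [[4, 4, 4], [4, 2, 2], [4, 2, 0]].
An LDLᵀ factorisation of A has diagonal entries 4, -2, -2.
Counting signs: 1 positive, 2 negative.
The rank is the number of nonzero pivots: 3.

3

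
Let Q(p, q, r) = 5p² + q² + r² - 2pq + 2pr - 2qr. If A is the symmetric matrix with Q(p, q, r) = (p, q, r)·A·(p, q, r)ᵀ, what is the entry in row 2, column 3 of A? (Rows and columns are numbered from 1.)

The coefficient of q·r in Q is -2. For a symmetric A this equals A[2,3] + A[3,2] = 2·A[2,3].
So A[2,3] = -2/2 = -1.

-1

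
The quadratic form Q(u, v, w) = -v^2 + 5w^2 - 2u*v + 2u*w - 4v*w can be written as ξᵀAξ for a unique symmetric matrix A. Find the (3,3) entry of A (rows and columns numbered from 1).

The coefficient of w^2 in Q is 5, and that is exactly A[3,3].

5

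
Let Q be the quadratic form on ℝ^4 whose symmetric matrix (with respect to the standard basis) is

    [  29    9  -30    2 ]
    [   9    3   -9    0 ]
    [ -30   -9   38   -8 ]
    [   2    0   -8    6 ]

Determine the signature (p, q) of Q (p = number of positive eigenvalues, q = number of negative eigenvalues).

Congruent diagonalization of A (simultaneous row and column reduction) yields pivots 29, 6/29, 13/2, 2/13.
Counting signs: 4 positive.

(4, 0)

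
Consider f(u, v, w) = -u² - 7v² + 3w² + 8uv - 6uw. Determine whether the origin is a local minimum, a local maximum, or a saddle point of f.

saddle point

The Hessian at the origin is H = [[-2, 8, -6], [8, -14, 0], [-6, 0, 6]].
An LDLᵀ factorisation of H has diagonal entries -2, 18, -8.
That gives 1 positive, 2 negative pivots.
H is indefinite, so the origin is a saddle point.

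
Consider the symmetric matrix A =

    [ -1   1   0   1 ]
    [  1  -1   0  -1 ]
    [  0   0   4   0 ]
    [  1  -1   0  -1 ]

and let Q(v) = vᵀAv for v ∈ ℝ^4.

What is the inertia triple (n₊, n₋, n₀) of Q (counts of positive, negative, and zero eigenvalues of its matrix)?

(1, 1, 2)

Row-reducing A symmetrically gives the diagonal entries -1, 0, 4, 0.
So there are 1 positive, 1 negative, 2 zero pivots.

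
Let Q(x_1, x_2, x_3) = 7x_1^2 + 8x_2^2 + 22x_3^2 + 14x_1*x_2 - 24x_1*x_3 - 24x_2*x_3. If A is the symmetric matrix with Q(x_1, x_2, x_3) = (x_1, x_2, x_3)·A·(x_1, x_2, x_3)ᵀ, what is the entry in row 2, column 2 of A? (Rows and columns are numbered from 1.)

The coefficient of x_2^2 in Q is 8, and that is exactly A[2,2].

8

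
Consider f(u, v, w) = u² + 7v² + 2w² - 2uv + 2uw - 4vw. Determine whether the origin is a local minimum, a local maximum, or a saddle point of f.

The Hessian at the origin is H = [[2, -2, 2], [-2, 14, -4], [2, -4, 4]].
Applying the same elementary operations to the rows and columns of H produces a congruent diagonal matrix with entries 2, 12, 5/3.
So there are 3 positive pivots.
H is positive definite, so the origin is a strict local minimum.

local minimum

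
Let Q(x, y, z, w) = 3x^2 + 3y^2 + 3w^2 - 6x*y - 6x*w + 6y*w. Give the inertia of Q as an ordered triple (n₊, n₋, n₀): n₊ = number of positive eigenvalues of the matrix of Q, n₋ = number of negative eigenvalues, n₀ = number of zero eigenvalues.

(1, 0, 3)

The symmetric matrix is A = [[3, -3, 0, -3], [-3, 3, 0, 3], [0, 0, 0, 0], [-3, 3, 0, 3]].
Row-reducing A symmetrically gives the diagonal entries 3, 0, 0, 0.
That gives 1 positive, 3 zero pivots.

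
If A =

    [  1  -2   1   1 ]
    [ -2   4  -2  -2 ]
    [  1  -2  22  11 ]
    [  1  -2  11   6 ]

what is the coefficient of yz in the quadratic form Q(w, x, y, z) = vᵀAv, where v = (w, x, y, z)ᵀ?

The coefficient of yz is A[3,4] + A[4,3] = 2·11 = 22.

22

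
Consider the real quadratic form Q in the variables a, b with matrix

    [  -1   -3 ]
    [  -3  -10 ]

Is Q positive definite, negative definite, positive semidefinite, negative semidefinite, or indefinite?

negative definite

Row-reducing A symmetrically gives the diagonal entries -1, -1.
That gives 2 negative pivots.
Hence Q is negative definite.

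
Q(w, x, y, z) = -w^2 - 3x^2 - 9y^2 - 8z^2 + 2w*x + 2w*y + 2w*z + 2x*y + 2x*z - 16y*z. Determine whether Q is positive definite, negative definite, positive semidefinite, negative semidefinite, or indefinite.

The symmetric matrix is A = [[-1, 1, 1, 1], [1, -3, 1, 1], [1, 1, -9, -8], [1, 1, -8, -8]].
An LDLᵀ factorisation of A has diagonal entries -1, -2, -6, -5/6.
Counting signs: 4 negative.
Hence Q is negative definite.

negative definite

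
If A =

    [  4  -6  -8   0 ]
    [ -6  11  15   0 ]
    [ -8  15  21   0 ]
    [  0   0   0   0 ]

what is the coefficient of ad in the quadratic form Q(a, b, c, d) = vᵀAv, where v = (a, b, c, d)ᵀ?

0

The coefficient of ad is A[1,4] + A[4,1] = 2·0 = 0.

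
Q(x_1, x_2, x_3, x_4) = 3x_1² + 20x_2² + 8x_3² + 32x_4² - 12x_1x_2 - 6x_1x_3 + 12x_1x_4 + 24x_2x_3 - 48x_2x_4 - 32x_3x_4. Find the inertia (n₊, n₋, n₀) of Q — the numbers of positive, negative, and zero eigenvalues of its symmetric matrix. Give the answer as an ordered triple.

The associated matrix is A = [[3, -6, -3, 6], [-6, 20, 12, -24], [-3, 12, 8, -16], [6, -24, -16, 32]].
Row-reducing A symmetrically gives the diagonal entries 3, 8, 1/2, 0.
So there are 3 positive, 1 zero pivots.

(3, 0, 1)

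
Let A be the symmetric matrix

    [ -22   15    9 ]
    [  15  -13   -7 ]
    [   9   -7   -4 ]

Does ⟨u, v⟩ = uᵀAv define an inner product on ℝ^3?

Row-reducing A symmetrically gives the diagonal entries -22, -61/22, -3/61.
So there are 3 negative pivots.
Hence Q is negative definite.
⟨·,·⟩ is an inner product exactly when A is positive definite.

no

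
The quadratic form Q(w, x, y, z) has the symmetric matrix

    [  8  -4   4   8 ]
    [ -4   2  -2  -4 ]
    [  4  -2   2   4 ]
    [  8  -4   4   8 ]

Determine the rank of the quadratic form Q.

1

Symmetric row and column elimination reduces A to a congruent diagonal form with pivots 8, 0, 0, 0.
Counting signs: 1 positive, 3 zero.
The rank is the number of nonzero pivots: 1.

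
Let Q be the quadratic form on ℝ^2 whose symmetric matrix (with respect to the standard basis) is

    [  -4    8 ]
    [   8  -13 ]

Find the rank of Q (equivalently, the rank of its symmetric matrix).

Row-reducing A symmetrically gives the diagonal entries -4, 3.
So there are 1 positive, 1 negative pivots.
The rank is the number of nonzero pivots: 2.

2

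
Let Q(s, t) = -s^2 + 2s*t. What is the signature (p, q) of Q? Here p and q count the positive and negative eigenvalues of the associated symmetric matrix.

Write A = [[-1, 1], [1, 0]].
An LDLᵀ factorisation of A has diagonal entries -1, 1.
So there are 1 positive, 1 negative pivots.

(1, 1)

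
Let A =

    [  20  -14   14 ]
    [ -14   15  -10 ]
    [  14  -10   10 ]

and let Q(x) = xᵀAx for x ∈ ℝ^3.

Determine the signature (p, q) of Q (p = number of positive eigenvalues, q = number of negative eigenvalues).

(3, 0)

Row-reducing A symmetrically gives the diagonal entries 20, 26/5, 5/26.
So there are 3 positive pivots.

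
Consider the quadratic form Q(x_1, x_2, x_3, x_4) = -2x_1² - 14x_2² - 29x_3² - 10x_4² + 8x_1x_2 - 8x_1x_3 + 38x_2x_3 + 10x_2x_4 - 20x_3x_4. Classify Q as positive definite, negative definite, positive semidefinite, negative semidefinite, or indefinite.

negative definite

Write A = [[-2, 4, -4, 0], [4, -14, 19, 5], [-4, 19, -29, -10], [0, 5, -10, -10]].
Row-reducing A symmetrically gives the diagonal entries -2, -6, -5/6, -5.
Counting signs: 4 negative.
Hence Q is negative definite.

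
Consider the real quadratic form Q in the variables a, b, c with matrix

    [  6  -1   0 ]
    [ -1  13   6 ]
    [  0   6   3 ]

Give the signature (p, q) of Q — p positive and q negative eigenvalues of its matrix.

Symmetric row and column elimination reduces A to a congruent diagonal form with pivots 6, 77/6, 15/77.
Counting signs: 3 positive.

(3, 0)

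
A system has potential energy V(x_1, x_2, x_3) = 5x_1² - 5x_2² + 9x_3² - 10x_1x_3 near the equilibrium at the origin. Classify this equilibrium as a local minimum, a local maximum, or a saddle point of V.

The Hessian at the origin is H = [[10, 0, -10], [0, -10, 0], [-10, 0, 18]].
An LDLᵀ factorisation of H has diagonal entries 10, -10, 8.
Counting signs: 2 positive, 1 negative.
H is indefinite, so the origin is a saddle point.

saddle point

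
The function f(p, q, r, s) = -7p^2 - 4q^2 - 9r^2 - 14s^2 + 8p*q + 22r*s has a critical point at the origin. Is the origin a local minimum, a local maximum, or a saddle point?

local maximum

The Hessian at the origin is H = [[-14, 8, 0, 0], [8, -8, 0, 0], [0, 0, -18, 22], [0, 0, 22, -28]].
An LDLᵀ factorisation of H has diagonal entries -14, -24/7, -18, -10/9.
Counting signs: 4 negative.
H is negative definite, so the origin is a strict local maximum.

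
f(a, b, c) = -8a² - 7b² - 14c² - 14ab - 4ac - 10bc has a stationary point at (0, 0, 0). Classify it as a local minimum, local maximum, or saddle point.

local maximum

The Hessian at the origin is H = [[-16, -14, -4], [-14, -14, -10], [-4, -10, -28]].
Congruent diagonalization of H (simultaneous row and column reduction) yields pivots -16, -7/4, -20/7.
That gives 3 negative pivots.
H is negative definite, so the origin is a strict local maximum.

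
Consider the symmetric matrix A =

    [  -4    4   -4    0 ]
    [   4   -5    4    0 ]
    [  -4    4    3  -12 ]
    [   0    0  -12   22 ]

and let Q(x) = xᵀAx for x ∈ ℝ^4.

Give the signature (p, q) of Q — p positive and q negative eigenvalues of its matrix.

An LDLᵀ factorisation of A has diagonal entries -4, -1, 7, 10/7.
Counting signs: 2 positive, 2 negative.

(2, 2)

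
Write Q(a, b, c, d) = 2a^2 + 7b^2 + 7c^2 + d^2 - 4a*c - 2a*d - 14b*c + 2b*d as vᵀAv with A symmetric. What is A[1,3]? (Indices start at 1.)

-2

The coefficient of a·c in Q is -4. For a symmetric A this equals A[1,3] + A[3,1] = 2·A[1,3].
So A[1,3] = -4/2 = -2.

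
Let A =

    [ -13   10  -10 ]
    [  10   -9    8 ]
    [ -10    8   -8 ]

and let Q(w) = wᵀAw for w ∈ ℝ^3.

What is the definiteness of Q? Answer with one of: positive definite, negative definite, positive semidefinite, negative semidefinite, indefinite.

negative definite

An LDLᵀ factorisation of A has diagonal entries -13, -17/13, -4/17.
That gives 3 negative pivots.
Hence Q is negative definite.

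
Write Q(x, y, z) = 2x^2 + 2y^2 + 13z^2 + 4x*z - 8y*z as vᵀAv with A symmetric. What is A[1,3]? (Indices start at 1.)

2

The coefficient of x·z in Q is 4. For a symmetric A this equals A[1,3] + A[3,1] = 2·A[1,3].
So A[1,3] = 4/2 = 2.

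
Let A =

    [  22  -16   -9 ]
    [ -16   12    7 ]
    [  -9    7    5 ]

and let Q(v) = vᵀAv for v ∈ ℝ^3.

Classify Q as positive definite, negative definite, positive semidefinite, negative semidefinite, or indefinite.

positive definite

Leading principal minors: Δ_1 = 22, Δ_2 = 8, Δ_3 = 6.
All leading principal minors are positive, so by Sylvester's criterion Q is positive definite.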